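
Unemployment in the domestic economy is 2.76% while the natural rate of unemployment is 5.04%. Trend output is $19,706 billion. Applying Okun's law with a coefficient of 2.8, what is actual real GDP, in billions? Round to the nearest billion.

Unemployment gap = 2.76 - 5.04 = -2.28 points, so the output gap is -2.8 × (-2.28) = 6.384%.
Actual GDP = 19706 × (1 + 6.384/100) = 19706 × 1.06384 ≈ 20964 billion.

$20,964 billion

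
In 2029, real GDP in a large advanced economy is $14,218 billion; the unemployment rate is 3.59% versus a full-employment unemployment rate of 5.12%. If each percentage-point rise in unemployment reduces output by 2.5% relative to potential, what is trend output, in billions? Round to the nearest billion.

$13,694 billion

Unemployment gap = 3.59 - 5.12 = -1.53 points, so output gap = -2.5 × (-1.53) = 3.825%.
Since Y = Y* × (1 + gap/100), Y* = 14218/1.03825 ≈ 13694 billion.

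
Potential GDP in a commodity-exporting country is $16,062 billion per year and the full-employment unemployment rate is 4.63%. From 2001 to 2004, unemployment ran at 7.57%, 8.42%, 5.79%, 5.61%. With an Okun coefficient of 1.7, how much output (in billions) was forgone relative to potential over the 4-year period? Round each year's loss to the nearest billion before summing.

Year 2001: gap = -1.7 × (7.57 - 4.63) = -4.998%, loss ≈ 16062 × 4.998/100 ≈ 803.
Year 2002: gap = -1.7 × (8.42 - 4.63) = -6.443%, loss ≈ 16062 × 6.443/100 ≈ 1035.
Year 2003: gap = -1.7 × (5.79 - 4.63) = -1.972%, loss ≈ 16062 × 1.972/100 ≈ 317.
Year 2004: gap = -1.7 × (5.61 - 4.63) = -1.666%, loss ≈ 16062 × 1.666/100 ≈ 268.
Total lost output = 803 + 1035 + 317 + 268 = 2423 billion.

$2,423 billion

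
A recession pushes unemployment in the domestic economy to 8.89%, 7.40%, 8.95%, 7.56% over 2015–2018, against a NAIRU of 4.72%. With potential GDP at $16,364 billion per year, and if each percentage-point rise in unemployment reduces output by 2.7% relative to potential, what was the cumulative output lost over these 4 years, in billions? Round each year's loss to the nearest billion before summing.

$6,150 billion

Year 2015: gap = -2.7 × (8.89 - 4.72) = -11.259%, loss ≈ 16364 × 11.259/100 ≈ 1842.
Year 2016: gap = -2.7 × (7.4 - 4.72) = -7.236%, loss ≈ 16364 × 7.236/100 ≈ 1184.
Year 2017: gap = -2.7 × (8.95 - 4.72) = -11.421%, loss ≈ 16364 × 11.421/100 ≈ 1869.
Year 2018: gap = -2.7 × (7.56 - 4.72) = -7.668%, loss ≈ 16364 × 7.668/100 ≈ 1255.
Total lost output = 1842 + 1184 + 1869 + 1255 = 6150 billion.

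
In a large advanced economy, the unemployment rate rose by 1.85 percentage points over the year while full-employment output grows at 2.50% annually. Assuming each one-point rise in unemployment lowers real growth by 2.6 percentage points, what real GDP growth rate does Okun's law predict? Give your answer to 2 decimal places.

Growth-rate Okun's law: g_Y = g_Y* - β × Δu.
g_Y = 2.50 - 2.6 × (1.85) = 2.5 - 4.81 = -2.31%, i.e. -2.31% to 2 d.p.

-2.31%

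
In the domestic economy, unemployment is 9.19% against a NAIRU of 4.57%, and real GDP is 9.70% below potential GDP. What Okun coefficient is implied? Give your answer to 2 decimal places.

Okun's law: output gap = -β × (u - u*).
-9.70 = -β × (9.19 - 4.57) = -β × 4.62, so β = 9.7/4.62 = 2.10.

β ≈ 2.10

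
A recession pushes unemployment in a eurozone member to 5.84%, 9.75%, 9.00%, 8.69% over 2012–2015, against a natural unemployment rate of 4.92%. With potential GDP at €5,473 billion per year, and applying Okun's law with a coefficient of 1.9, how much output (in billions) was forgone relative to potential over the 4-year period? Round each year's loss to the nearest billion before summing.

Year 2012: gap = -1.9 × (5.84 - 4.92) = -1.748%, loss ≈ 5473 × 1.748/100 ≈ 96.
Year 2013: gap = -1.9 × (9.75 - 4.92) = -9.177%, loss ≈ 5473 × 9.177/100 ≈ 502.
Year 2014: gap = -1.9 × (9 - 4.92) = -7.752%, loss ≈ 5473 × 7.752/100 ≈ 424.
Year 2015: gap = -1.9 × (8.69 - 4.92) = -7.163%, loss ≈ 5473 × 7.163/100 ≈ 392.
Total lost output = 96 + 502 + 424 + 392 = 1414 billion.

€1,414 billion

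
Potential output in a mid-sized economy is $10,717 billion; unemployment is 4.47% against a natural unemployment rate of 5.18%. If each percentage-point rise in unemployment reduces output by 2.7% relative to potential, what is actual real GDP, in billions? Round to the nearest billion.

$10,922 billion

Unemployment gap = 4.47 - 5.18 = -0.71 points, so the output gap is -2.7 × (-0.71) = 1.917%.
Actual GDP = 10717 × (1 + 1.917/100) = 10717 × 1.01917 ≈ 10922 billion.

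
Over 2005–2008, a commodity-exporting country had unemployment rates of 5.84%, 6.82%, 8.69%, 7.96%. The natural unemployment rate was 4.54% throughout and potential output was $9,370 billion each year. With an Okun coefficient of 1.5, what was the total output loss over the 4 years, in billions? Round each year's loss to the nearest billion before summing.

Year 2005: gap = -1.5 × (5.84 - 4.54) = -1.95%, loss ≈ 9370 × 1.95/100 ≈ 183.
Year 2006: gap = -1.5 × (6.82 - 4.54) = -3.42%, loss ≈ 9370 × 3.42/100 ≈ 320.
Year 2007: gap = -1.5 × (8.69 - 4.54) = -6.225%, loss ≈ 9370 × 6.225/100 ≈ 583.
Year 2008: gap = -1.5 × (7.96 - 4.54) = -5.13%, loss ≈ 9370 × 5.13/100 ≈ 481.
Total lost output = 183 + 320 + 583 + 481 = 1567 billion.

$1,567 billion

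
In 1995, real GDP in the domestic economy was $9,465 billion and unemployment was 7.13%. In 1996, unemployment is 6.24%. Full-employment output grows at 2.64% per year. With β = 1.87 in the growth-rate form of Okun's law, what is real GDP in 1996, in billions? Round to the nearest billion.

Δu = 6.24 - 7.13 = -0.89 points.
Okun's law (growth form): g_Y = g_Y* - β × Δu = 2.64 - 1.87 × (-0.89) = 2.64 + 1.6643 = 4.3043%.
Real GDP in the next year = 9465 × (1 + 4.3043/100) = 9465 × 1.043043 ≈ 9872 billion.

$9,872 billion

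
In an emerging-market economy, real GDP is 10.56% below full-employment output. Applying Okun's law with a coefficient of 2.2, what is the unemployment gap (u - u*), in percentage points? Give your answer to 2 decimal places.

Okun's law: output gap = -β × (u - u*), so u - u* = -(output gap)/β.
u - u* = -(-10.56)/2.2 = 4.8 percentage points.

4.80 percentage points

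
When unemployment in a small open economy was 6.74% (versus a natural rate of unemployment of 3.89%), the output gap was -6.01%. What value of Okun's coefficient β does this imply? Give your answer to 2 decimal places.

β ≈ 2.11

Okun's law: output gap = -β × (u - u*).
-6.01 = -β × (6.74 - 3.89) = -β × 2.85, so β = 6.01/2.85 = 2.11.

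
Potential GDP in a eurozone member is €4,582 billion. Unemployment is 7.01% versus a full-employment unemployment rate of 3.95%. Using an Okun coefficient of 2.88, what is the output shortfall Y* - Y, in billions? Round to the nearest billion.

€404 billion

Output gap = -2.88 × (7.01 - 3.95) = -2.88 × 3.06 = -8.8128%.
Actual GDP ≈ 4582 × 0.911872 ≈ 4178 billion, so the shortfall is 4582 - 4178 = 404 billion.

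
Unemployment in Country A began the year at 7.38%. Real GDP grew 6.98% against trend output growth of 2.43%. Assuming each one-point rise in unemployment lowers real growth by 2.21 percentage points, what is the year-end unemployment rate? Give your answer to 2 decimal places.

Growth-rate Okun's law: g_Y = g_Y* - β × Δu, so Δu = (g_Y* - g_Y)/β.
Δu = (2.43 - 6.98)/2.21 = -4.55/2.21 = -2.06 percentage points.
Year-end unemployment = 7.38 - 2.06 = 5.32%.

5.32%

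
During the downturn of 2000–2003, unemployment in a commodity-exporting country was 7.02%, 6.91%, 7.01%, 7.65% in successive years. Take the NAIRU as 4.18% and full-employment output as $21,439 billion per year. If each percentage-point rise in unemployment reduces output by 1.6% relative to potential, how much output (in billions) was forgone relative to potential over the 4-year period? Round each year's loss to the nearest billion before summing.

Year 2000: gap = -1.6 × (7.02 - 4.18) = -4.544%, loss ≈ 21439 × 4.544/100 ≈ 974.
Year 2001: gap = -1.6 × (6.91 - 4.18) = -4.368%, loss ≈ 21439 × 4.368/100 ≈ 936.
Year 2002: gap = -1.6 × (7.01 - 4.18) = -4.528%, loss ≈ 21439 × 4.528/100 ≈ 971.
Year 2003: gap = -1.6 × (7.65 - 4.18) = -5.552%, loss ≈ 21439 × 5.552/100 ≈ 1190.
Total lost output = 974 + 936 + 971 + 1190 = 4071 billion.

$4,071 billion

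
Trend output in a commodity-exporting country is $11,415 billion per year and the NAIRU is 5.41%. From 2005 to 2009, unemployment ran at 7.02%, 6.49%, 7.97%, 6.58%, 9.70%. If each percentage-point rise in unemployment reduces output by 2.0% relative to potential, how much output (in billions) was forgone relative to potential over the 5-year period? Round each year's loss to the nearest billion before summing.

Year 2005: gap = -2.0 × (7.02 - 5.41) = -3.22%, loss ≈ 11415 × 3.22/100 ≈ 368.
Year 2006: gap = -2.0 × (6.49 - 5.41) = -2.16%, loss ≈ 11415 × 2.16/100 ≈ 247.
Year 2007: gap = -2.0 × (7.97 - 5.41) = -5.12%, loss ≈ 11415 × 5.12/100 ≈ 584.
Year 2008: gap = -2.0 × (6.58 - 5.41) = -2.34%, loss ≈ 11415 × 2.34/100 ≈ 267.
Year 2009: gap = -2.0 × (9.7 - 5.41) = -8.58%, loss ≈ 11415 × 8.58/100 ≈ 979.
Total lost output = 368 + 247 + 584 + 267 + 979 = 2445 billion.

$2,445 billion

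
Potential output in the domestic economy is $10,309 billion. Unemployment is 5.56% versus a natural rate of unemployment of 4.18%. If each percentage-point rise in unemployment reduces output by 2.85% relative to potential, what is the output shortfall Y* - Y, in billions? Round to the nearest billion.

Output gap = -2.85 × (5.56 - 4.18) = -2.85 × 1.38 = -3.933%.
Actual GDP ≈ 10309 × 0.96067 ≈ 9904 billion, so the shortfall is 10309 - 9904 = 405 billion.

$405 billion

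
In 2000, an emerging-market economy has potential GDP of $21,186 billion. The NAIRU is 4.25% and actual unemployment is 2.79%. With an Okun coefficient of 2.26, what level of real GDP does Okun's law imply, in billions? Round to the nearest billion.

$21,885 billion

Unemployment gap = 2.79 - 4.25 = -1.46 points, so the output gap is -2.26 × (-1.46) = 3.2996%.
Actual GDP = 21186 × (1 + 3.2996/100) = 21186 × 1.032996 ≈ 21885 billion.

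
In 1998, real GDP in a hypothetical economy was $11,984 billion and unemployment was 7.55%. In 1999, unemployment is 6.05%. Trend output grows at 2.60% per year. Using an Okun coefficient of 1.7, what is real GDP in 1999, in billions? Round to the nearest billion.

Δu = 6.05 - 7.55 = -1.5 points.
Okun's law (growth form): g_Y = g_Y* - β × Δu = 2.60 - 1.7 × (-1.50) = 2.6 + 2.55 = 5.15%.
Real GDP in the next year = 11984 × (1 + 5.15/100) = 11984 × 1.0515 ≈ 12601 billion.

$12,601 billion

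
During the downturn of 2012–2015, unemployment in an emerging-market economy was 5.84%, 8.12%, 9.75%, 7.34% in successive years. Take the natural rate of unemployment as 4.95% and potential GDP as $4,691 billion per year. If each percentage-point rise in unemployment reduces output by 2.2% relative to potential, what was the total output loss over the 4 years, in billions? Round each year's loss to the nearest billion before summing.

$1,161 billion

Year 2012: gap = -2.2 × (5.84 - 4.95) = -1.958%, loss ≈ 4691 × 1.958/100 ≈ 92.
Year 2013: gap = -2.2 × (8.12 - 4.95) = -6.974%, loss ≈ 4691 × 6.974/100 ≈ 327.
Year 2014: gap = -2.2 × (9.75 - 4.95) = -10.56%, loss ≈ 4691 × 10.56/100 ≈ 495.
Year 2015: gap = -2.2 × (7.34 - 4.95) = -5.258%, loss ≈ 4691 × 5.258/100 ≈ 247.
Total lost output = 92 + 327 + 495 + 247 = 1161 billion.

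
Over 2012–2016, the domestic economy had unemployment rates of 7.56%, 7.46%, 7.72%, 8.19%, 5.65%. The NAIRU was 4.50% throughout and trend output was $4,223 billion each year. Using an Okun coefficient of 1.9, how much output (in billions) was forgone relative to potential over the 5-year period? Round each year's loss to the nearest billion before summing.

$1,130 billion

Year 2012: gap = -1.9 × (7.56 - 4.5) = -5.814%, loss ≈ 4223 × 5.814/100 ≈ 246.
Year 2013: gap = -1.9 × (7.46 - 4.5) = -5.624%, loss ≈ 4223 × 5.624/100 ≈ 238.
Year 2014: gap = -1.9 × (7.72 - 4.5) = -6.118%, loss ≈ 4223 × 6.118/100 ≈ 258.
Year 2015: gap = -1.9 × (8.19 - 4.5) = -7.011%, loss ≈ 4223 × 7.011/100 ≈ 296.
Year 2016: gap = -1.9 × (5.65 - 4.5) = -2.185%, loss ≈ 4223 × 2.185/100 ≈ 92.
Total lost output = 246 + 238 + 258 + 296 + 92 = 1130 billion.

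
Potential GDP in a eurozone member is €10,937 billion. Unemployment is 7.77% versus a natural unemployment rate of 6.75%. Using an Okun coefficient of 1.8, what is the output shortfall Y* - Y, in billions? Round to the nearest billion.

€201 billion

Output gap = -1.8 × (7.77 - 6.75) = -1.8 × 1.02 = -1.836%.
Actual GDP ≈ 10937 × 0.98164 ≈ 10736 billion, so the shortfall is 10937 - 10736 = 201 billion.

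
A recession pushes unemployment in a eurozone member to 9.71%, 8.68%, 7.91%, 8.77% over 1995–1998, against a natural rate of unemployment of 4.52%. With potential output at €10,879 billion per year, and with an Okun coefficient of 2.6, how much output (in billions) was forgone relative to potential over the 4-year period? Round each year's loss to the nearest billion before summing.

€4,806 billion

Year 1995: gap = -2.6 × (9.71 - 4.52) = -13.494%, loss ≈ 10879 × 13.494/100 ≈ 1468.
Year 1996: gap = -2.6 × (8.68 - 4.52) = -10.816%, loss ≈ 10879 × 10.816/100 ≈ 1177.
Year 1997: gap = -2.6 × (7.91 - 4.52) = -8.814%, loss ≈ 10879 × 8.814/100 ≈ 959.
Year 1998: gap = -2.6 × (8.77 - 4.52) = -11.05%, loss ≈ 10879 × 11.05/100 ≈ 1202.
Total lost output = 1468 + 1177 + 959 + 1202 = 4806 billion.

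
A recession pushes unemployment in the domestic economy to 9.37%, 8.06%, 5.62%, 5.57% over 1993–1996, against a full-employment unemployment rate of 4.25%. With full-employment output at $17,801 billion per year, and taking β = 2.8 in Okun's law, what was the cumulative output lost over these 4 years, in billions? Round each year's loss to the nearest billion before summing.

Year 1993: gap = -2.8 × (9.37 - 4.25) = -14.336%, loss ≈ 17801 × 14.336/100 ≈ 2552.
Year 1994: gap = -2.8 × (8.06 - 4.25) = -10.668%, loss ≈ 17801 × 10.668/100 ≈ 1899.
Year 1995: gap = -2.8 × (5.62 - 4.25) = -3.836%, loss ≈ 17801 × 3.836/100 ≈ 683.
Year 1996: gap = -2.8 × (5.57 - 4.25) = -3.696%, loss ≈ 17801 × 3.696/100 ≈ 658.
Total lost output = 2552 + 1899 + 683 + 658 = 5792 billion.

$5,792 billion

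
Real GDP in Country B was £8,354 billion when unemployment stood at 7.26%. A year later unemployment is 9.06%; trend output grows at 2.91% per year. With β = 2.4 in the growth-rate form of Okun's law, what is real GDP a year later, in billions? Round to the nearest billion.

Δu = 9.06 - 7.26 = 1.8 points.
Okun's law (growth form): g_Y = g_Y* - β × Δu = 2.91 - 2.4 × (1.80) = 2.91 - 4.32 = -1.41%.
Real GDP in the next year = 8354 × (1 - 1.41/100) = 8354 × 0.9859 ≈ 8236 billion.

£8,236 billion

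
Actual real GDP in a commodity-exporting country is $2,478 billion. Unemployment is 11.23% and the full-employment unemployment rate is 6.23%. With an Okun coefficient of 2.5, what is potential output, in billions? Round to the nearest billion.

$2,832 billion

Unemployment gap = 11.23 - 6.23 = 5 points, so output gap = -2.5 × 5 = -12.5%.
Since Y = Y* × (1 + gap/100), Y* = 2478/0.875 ≈ 2832 billion.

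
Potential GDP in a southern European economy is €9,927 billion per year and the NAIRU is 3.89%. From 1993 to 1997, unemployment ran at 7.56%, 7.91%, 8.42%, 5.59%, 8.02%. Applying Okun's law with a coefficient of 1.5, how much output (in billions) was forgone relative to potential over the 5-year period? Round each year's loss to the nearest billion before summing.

€2,688 billion

Year 1993: gap = -1.5 × (7.56 - 3.89) = -5.505%, loss ≈ 9927 × 5.505/100 ≈ 546.
Year 1994: gap = -1.5 × (7.91 - 3.89) = -6.03%, loss ≈ 9927 × 6.03/100 ≈ 599.
Year 1995: gap = -1.5 × (8.42 - 3.89) = -6.795%, loss ≈ 9927 × 6.795/100 ≈ 675.
Year 1996: gap = -1.5 × (5.59 - 3.89) = -2.55%, loss ≈ 9927 × 2.55/100 ≈ 253.
Year 1997: gap = -1.5 × (8.02 - 3.89) = -6.195%, loss ≈ 9927 × 6.195/100 ≈ 615.
Total lost output = 546 + 599 + 675 + 253 + 615 = 2688 billion.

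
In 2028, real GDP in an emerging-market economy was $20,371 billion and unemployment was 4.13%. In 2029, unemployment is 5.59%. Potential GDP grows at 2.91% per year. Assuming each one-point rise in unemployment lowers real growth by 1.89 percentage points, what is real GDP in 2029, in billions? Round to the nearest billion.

$20,402 billion

Δu = 5.59 - 4.13 = 1.46 points.
Okun's law (growth form): g_Y = g_Y* - β × Δu = 2.91 - 1.89 × (1.46) = 2.91 - 2.7594 = 0.1506%.
Real GDP in the next year = 20371 × (1 + 0.1506/100) = 20371 × 1.001506 ≈ 20402 billion.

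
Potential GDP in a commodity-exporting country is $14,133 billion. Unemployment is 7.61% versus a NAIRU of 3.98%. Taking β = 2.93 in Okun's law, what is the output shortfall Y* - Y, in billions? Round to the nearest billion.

$1,503 billion

Output gap = -2.93 × (7.61 - 3.98) = -2.93 × 3.63 = -10.6359%.
Actual GDP ≈ 14133 × 0.893641 ≈ 12630 billion, so the shortfall is 14133 - 12630 = 1503 billion.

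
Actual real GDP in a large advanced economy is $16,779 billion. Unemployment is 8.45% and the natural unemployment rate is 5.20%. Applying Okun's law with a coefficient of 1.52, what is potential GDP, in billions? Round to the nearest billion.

$17,651 billion

Unemployment gap = 8.45 - 5.2 = 3.25 points, so output gap = -1.52 × 3.25 = -4.94%.
Since Y = Y* × (1 + gap/100), Y* = 16779/0.9506 ≈ 17651 billion.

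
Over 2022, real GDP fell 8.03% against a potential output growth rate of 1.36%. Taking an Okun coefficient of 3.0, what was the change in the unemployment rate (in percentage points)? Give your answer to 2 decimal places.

Growth-rate Okun's law: g_Y = g_Y* - β × Δu, so Δu = (g_Y* - g_Y)/β.
Δu = (1.36 + 8.03)/3.0 = 9.39/3.0 = 3.13 percentage points.

3.13 percentage points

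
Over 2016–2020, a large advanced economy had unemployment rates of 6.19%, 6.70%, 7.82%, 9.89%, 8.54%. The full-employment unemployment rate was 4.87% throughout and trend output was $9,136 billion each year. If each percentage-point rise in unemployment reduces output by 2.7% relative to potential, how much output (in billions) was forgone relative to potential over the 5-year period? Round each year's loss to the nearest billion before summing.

Year 2016: gap = -2.7 × (6.19 - 4.87) = -3.564%, loss ≈ 9136 × 3.564/100 ≈ 326.
Year 2017: gap = -2.7 × (6.7 - 4.87) = -4.941%, loss ≈ 9136 × 4.941/100 ≈ 451.
Year 2018: gap = -2.7 × (7.82 - 4.87) = -7.965%, loss ≈ 9136 × 7.965/100 ≈ 728.
Year 2019: gap = -2.7 × (9.89 - 4.87) = -13.554%, loss ≈ 9136 × 13.554/100 ≈ 1238.
Year 2020: gap = -2.7 × (8.54 - 4.87) = -9.909%, loss ≈ 9136 × 9.909/100 ≈ 905.
Total lost output = 326 + 451 + 728 + 1238 + 905 = 3648 billion.

$3,648 billion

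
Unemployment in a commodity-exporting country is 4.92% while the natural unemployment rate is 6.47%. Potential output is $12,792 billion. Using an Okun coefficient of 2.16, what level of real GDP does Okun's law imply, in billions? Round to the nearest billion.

Unemployment gap = 4.92 - 6.47 = -1.55 points, so the output gap is -2.16 × (-1.55) = 3.348%.
Actual GDP = 12792 × (1 + 3.348/100) = 12792 × 1.03348 ≈ 13220 billion.

$13,220 billion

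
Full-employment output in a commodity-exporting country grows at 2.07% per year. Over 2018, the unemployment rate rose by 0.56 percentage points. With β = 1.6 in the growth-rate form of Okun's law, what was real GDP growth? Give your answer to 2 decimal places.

1.17%

Growth-rate Okun's law: g_Y = g_Y* - β × Δu.
g_Y = 2.07 - 1.6 × (0.56) = 2.07 - 0.896 = 1.174%, i.e. 1.17% to 2 d.p.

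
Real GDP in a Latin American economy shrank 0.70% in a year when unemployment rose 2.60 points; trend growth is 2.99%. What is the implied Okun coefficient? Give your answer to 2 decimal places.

β ≈ 1.42

Growth form: g_Y = g_Y* - β × Δu, so β = (g_Y* - g_Y)/Δu.
β = (2.99 + 0.7)/2.60 = 3.69/2.60 = 1.42.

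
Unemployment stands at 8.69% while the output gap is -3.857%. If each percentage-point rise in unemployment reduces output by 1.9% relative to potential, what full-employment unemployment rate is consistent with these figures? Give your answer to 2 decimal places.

From Okun's law, u - u* = -(output gap)/β = -(-3.857)/1.9 = 2.03 points.
So u* = 8.69 - 2.03 = 6.66%.

6.66%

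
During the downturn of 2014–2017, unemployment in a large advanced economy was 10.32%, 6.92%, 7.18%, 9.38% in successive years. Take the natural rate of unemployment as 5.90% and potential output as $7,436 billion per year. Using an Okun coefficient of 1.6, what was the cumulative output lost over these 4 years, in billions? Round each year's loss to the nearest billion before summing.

Year 2014: gap = -1.6 × (10.32 - 5.9) = -7.072%, loss ≈ 7436 × 7.072/100 ≈ 526.
Year 2015: gap = -1.6 × (6.92 - 5.9) = -1.632%, loss ≈ 7436 × 1.632/100 ≈ 121.
Year 2016: gap = -1.6 × (7.18 - 5.9) = -2.048%, loss ≈ 7436 × 2.048/100 ≈ 152.
Year 2017: gap = -1.6 × (9.38 - 5.9) = -5.568%, loss ≈ 7436 × 5.568/100 ≈ 414.
Total lost output = 526 + 121 + 152 + 414 = 1213 billion.

$1,213 billion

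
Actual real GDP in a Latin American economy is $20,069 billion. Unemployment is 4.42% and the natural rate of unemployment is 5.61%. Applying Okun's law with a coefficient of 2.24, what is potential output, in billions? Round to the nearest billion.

$19,548 billion

Unemployment gap = 4.42 - 5.61 = -1.19 points, so output gap = -2.24 × (-1.19) = 2.6656%.
Since Y = Y* × (1 + gap/100), Y* = 20069/1.026656 ≈ 19548 billion.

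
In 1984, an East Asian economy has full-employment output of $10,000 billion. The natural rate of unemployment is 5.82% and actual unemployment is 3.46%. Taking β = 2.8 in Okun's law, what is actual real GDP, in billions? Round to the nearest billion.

$10,661 billion

Unemployment gap = 3.46 - 5.82 = -2.36 points, so the output gap is -2.8 × (-2.36) = 6.608%.
Actual GDP = 10000 × (1 + 6.608/100) = 10000 × 1.06608 ≈ 10661 billion.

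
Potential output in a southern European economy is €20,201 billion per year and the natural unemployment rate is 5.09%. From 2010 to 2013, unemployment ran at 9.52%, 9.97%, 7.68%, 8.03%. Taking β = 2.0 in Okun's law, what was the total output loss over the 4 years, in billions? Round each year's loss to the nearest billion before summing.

Year 2010: gap = -2.0 × (9.52 - 5.09) = -8.86%, loss ≈ 20201 × 8.86/100 ≈ 1790.
Year 2011: gap = -2.0 × (9.97 - 5.09) = -9.76%, loss ≈ 20201 × 9.76/100 ≈ 1972.
Year 2012: gap = -2.0 × (7.68 - 5.09) = -5.18%, loss ≈ 20201 × 5.18/100 ≈ 1046.
Year 2013: gap = -2.0 × (8.03 - 5.09) = -5.88%, loss ≈ 20201 × 5.88/100 ≈ 1188.
Total lost output = 1790 + 1972 + 1046 + 1188 = 5996 billion.

€5,996 billion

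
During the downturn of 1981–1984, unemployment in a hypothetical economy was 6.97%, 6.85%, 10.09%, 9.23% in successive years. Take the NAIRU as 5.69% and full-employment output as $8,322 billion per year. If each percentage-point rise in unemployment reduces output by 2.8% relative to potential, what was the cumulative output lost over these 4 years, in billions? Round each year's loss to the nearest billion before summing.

Year 1981: gap = -2.8 × (6.97 - 5.69) = -3.584%, loss ≈ 8322 × 3.584/100 ≈ 298.
Year 1982: gap = -2.8 × (6.85 - 5.69) = -3.248%, loss ≈ 8322 × 3.248/100 ≈ 270.
Year 1983: gap = -2.8 × (10.09 - 5.69) = -12.32%, loss ≈ 8322 × 12.32/100 ≈ 1025.
Year 1984: gap = -2.8 × (9.23 - 5.69) = -9.912%, loss ≈ 8322 × 9.912/100 ≈ 825.
Total lost output = 298 + 270 + 1025 + 825 = 2418 billion.

$2,418 billion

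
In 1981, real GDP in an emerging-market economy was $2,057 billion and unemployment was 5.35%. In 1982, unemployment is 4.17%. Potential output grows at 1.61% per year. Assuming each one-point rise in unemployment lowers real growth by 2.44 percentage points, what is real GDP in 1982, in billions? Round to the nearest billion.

$2,149 billion

Δu = 4.17 - 5.35 = -1.18 points.
Okun's law (growth form): g_Y = g_Y* - β × Δu = 1.61 - 2.44 × (-1.18) = 1.61 + 2.8792 = 4.4892%.
Real GDP in the next year = 2057 × (1 + 4.4892/100) = 2057 × 1.044892 ≈ 2149 billion.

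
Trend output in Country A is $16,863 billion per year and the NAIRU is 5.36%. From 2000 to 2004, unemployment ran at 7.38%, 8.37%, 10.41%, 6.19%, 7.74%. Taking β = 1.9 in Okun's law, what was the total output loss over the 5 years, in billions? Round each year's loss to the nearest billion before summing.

$4,258 billion

Year 2000: gap = -1.9 × (7.38 - 5.36) = -3.838%, loss ≈ 16863 × 3.838/100 ≈ 647.
Year 2001: gap = -1.9 × (8.37 - 5.36) = -5.719%, loss ≈ 16863 × 5.719/100 ≈ 964.
Year 2002: gap = -1.9 × (10.41 - 5.36) = -9.595%, loss ≈ 16863 × 9.595/100 ≈ 1618.
Year 2003: gap = -1.9 × (6.19 - 5.36) = -1.577%, loss ≈ 16863 × 1.577/100 ≈ 266.
Year 2004: gap = -1.9 × (7.74 - 5.36) = -4.522%, loss ≈ 16863 × 4.522/100 ≈ 763.
Total lost output = 647 + 964 + 1618 + 266 + 763 = 4258 billion.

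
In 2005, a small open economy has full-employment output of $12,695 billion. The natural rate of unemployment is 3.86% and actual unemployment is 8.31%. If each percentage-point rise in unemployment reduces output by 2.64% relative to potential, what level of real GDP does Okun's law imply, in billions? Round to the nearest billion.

Unemployment gap = 8.31 - 3.86 = 4.45 points, so the output gap is -2.64 × 4.45 = -11.748%.
Actual GDP = 12695 × (1 - 11.748/100) = 12695 × 0.88252 ≈ 11204 billion.

$11,204 billion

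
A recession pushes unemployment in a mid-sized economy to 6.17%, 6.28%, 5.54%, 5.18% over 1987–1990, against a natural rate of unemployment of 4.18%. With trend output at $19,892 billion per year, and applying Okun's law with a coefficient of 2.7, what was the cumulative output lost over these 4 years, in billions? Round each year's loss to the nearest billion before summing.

Year 1987: gap = -2.7 × (6.17 - 4.18) = -5.373%, loss ≈ 19892 × 5.373/100 ≈ 1069.
Year 1988: gap = -2.7 × (6.28 - 4.18) = -5.67%, loss ≈ 19892 × 5.67/100 ≈ 1128.
Year 1989: gap = -2.7 × (5.54 - 4.18) = -3.672%, loss ≈ 19892 × 3.672/100 ≈ 730.
Year 1990: gap = -2.7 × (5.18 - 4.18) = -2.7%, loss ≈ 19892 × 2.7/100 ≈ 537.
Total lost output = 1069 + 1128 + 730 + 537 = 3464 billion.

$3,464 billion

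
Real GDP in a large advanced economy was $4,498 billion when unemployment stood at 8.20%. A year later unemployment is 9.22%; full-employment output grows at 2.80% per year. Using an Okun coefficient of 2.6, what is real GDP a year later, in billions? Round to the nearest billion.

$4,505 billion

Δu = 9.22 - 8.2 = 1.02 points.
Okun's law (growth form): g_Y = g_Y* - β × Δu = 2.80 - 2.6 × (1.02) = 2.8 - 2.652 = 0.148%.
Real GDP in the next year = 4498 × (1 + 0.148/100) = 4498 × 1.00148 ≈ 4505 billion.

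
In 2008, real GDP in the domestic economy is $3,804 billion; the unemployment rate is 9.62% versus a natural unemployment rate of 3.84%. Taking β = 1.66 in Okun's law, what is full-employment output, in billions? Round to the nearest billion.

Unemployment gap = 9.62 - 3.84 = 5.78 points, so output gap = -1.66 × 5.78 = -9.5948%.
Since Y = Y* × (1 + gap/100), Y* = 3804/0.904052 ≈ 4208 billion.

$4,208 billion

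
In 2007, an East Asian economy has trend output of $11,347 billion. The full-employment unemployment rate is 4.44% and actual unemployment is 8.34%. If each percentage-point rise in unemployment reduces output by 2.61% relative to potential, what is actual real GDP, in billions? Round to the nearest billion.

$10,192 billion

Unemployment gap = 8.34 - 4.44 = 3.9 points, so the output gap is -2.61 × 3.9 = -10.179%.
Actual GDP = 11347 × (1 - 10.179/100) = 11347 × 0.89821 ≈ 10192 billion.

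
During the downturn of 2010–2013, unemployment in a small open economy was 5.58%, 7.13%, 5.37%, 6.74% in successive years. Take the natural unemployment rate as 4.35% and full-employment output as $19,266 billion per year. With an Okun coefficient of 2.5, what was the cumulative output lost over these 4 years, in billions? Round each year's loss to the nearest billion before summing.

$3,573 billion

Year 2010: gap = -2.5 × (5.58 - 4.35) = -3.075%, loss ≈ 19266 × 3.075/100 ≈ 592.
Year 2011: gap = -2.5 × (7.13 - 4.35) = -6.95%, loss ≈ 19266 × 6.95/100 ≈ 1339.
Year 2012: gap = -2.5 × (5.37 - 4.35) = -2.55%, loss ≈ 19266 × 2.55/100 ≈ 491.
Year 2013: gap = -2.5 × (6.74 - 4.35) = -5.975%, loss ≈ 19266 × 5.975/100 ≈ 1151.
Total lost output = 592 + 1339 + 491 + 1151 = 3573 billion.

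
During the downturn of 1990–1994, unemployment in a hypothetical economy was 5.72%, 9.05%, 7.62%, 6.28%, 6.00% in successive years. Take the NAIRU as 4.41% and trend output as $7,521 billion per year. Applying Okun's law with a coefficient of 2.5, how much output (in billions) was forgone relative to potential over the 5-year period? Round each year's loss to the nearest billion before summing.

Year 1990: gap = -2.5 × (5.72 - 4.41) = -3.275%, loss ≈ 7521 × 3.275/100 ≈ 246.
Year 1991: gap = -2.5 × (9.05 - 4.41) = -11.6%, loss ≈ 7521 × 11.6/100 ≈ 872.
Year 1992: gap = -2.5 × (7.62 - 4.41) = -8.025%, loss ≈ 7521 × 8.025/100 ≈ 604.
Year 1993: gap = -2.5 × (6.28 - 4.41) = -4.675%, loss ≈ 7521 × 4.675/100 ≈ 352.
Year 1994: gap = -2.5 × (6 - 4.41) = -3.975%, loss ≈ 7521 × 3.975/100 ≈ 299.
Total lost output = 246 + 872 + 604 + 352 + 299 = 2373 billion.

$2,373 billion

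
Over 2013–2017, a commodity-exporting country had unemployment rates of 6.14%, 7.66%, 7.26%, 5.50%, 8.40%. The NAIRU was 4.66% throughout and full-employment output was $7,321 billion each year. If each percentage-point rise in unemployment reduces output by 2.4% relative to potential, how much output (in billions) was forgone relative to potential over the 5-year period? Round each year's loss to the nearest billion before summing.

$2,049 billion

Year 2013: gap = -2.4 × (6.14 - 4.66) = -3.552%, loss ≈ 7321 × 3.552/100 ≈ 260.
Year 2014: gap = -2.4 × (7.66 - 4.66) = -7.2%, loss ≈ 7321 × 7.2/100 ≈ 527.
Year 2015: gap = -2.4 × (7.26 - 4.66) = -6.24%, loss ≈ 7321 × 6.24/100 ≈ 457.
Year 2016: gap = -2.4 × (5.5 - 4.66) = -2.016%, loss ≈ 7321 × 2.016/100 ≈ 148.
Year 2017: gap = -2.4 × (8.4 - 4.66) = -8.976%, loss ≈ 7321 × 8.976/100 ≈ 657.
Total lost output = 260 + 527 + 457 + 148 + 657 = 2049 billion.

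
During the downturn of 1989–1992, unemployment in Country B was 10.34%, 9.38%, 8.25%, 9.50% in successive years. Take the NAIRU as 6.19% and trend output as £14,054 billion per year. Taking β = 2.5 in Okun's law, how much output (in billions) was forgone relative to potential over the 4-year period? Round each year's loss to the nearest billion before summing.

£4,466 billion

Year 1989: gap = -2.5 × (10.34 - 6.19) = -10.375%, loss ≈ 14054 × 10.375/100 ≈ 1458.
Year 1990: gap = -2.5 × (9.38 - 6.19) = -7.975%, loss ≈ 14054 × 7.975/100 ≈ 1121.
Year 1991: gap = -2.5 × (8.25 - 6.19) = -5.15%, loss ≈ 14054 × 5.15/100 ≈ 724.
Year 1992: gap = -2.5 × (9.5 - 6.19) = -8.275%, loss ≈ 14054 × 8.275/100 ≈ 1163.
Total lost output = 1458 + 1121 + 724 + 1163 = 4466 billion.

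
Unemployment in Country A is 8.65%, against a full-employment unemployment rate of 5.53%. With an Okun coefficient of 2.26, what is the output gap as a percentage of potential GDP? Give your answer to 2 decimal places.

The unemployment gap is 8.65 - 5.53 = 3.12 percentage points.
Okun's law gives an output gap of -2.26 × 3.12 = -7.0512%, i.e. 7.05% below potential.

-7.05%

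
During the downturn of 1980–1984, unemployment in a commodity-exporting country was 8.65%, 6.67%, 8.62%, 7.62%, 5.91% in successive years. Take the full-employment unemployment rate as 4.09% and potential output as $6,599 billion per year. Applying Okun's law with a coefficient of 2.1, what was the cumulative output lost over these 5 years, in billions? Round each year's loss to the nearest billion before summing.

$2,359 billion

Year 1980: gap = -2.1 × (8.65 - 4.09) = -9.576%, loss ≈ 6599 × 9.576/100 ≈ 632.
Year 1981: gap = -2.1 × (6.67 - 4.09) = -5.418%, loss ≈ 6599 × 5.418/100 ≈ 358.
Year 1982: gap = -2.1 × (8.62 - 4.09) = -9.513%, loss ≈ 6599 × 9.513/100 ≈ 628.
Year 1983: gap = -2.1 × (7.62 - 4.09) = -7.413%, loss ≈ 6599 × 7.413/100 ≈ 489.
Year 1984: gap = -2.1 × (5.91 - 4.09) = -3.822%, loss ≈ 6599 × 3.822/100 ≈ 252.
Total lost output = 632 + 358 + 628 + 489 + 252 = 2359 billion.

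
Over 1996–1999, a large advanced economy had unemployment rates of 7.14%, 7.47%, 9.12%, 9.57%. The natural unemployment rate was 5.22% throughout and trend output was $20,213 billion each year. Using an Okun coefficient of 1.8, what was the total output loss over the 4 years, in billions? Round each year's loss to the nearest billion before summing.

Year 1996: gap = -1.8 × (7.14 - 5.22) = -3.456%, loss ≈ 20213 × 3.456/100 ≈ 699.
Year 1997: gap = -1.8 × (7.47 - 5.22) = -4.05%, loss ≈ 20213 × 4.05/100 ≈ 819.
Year 1998: gap = -1.8 × (9.12 - 5.22) = -7.02%, loss ≈ 20213 × 7.02/100 ≈ 1419.
Year 1999: gap = -1.8 × (9.57 - 5.22) = -7.83%, loss ≈ 20213 × 7.83/100 ≈ 1583.
Total lost output = 699 + 819 + 1419 + 1583 = 4520 billion.

$4,520 billion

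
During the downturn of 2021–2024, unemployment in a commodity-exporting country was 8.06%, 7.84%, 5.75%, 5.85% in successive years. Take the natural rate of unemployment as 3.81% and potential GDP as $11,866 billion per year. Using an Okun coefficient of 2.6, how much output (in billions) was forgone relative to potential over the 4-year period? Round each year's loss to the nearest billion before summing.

Year 2021: gap = -2.6 × (8.06 - 3.81) = -11.05%, loss ≈ 11866 × 11.05/100 ≈ 1311.
Year 2022: gap = -2.6 × (7.84 - 3.81) = -10.478%, loss ≈ 11866 × 10.478/100 ≈ 1243.
Year 2023: gap = -2.6 × (5.75 - 3.81) = -5.044%, loss ≈ 11866 × 5.044/100 ≈ 599.
Year 2024: gap = -2.6 × (5.85 - 3.81) = -5.304%, loss ≈ 11866 × 5.304/100 ≈ 629.
Total lost output = 1311 + 1243 + 599 + 629 = 3782 billion.

$3,782 billion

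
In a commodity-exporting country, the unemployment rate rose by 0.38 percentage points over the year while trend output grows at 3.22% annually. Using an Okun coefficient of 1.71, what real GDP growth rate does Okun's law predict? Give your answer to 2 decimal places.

Growth-rate Okun's law: g_Y = g_Y* - β × Δu.
g_Y = 3.22 - 1.71 × (0.38) = 3.22 - 0.6498 = 2.5702%, i.e. 2.57% to 2 d.p.

2.57%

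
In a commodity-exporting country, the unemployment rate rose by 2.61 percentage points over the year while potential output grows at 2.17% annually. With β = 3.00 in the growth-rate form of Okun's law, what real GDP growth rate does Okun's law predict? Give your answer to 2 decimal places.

Growth-rate Okun's law: g_Y = g_Y* - β × Δu.
g_Y = 2.17 - 3.00 × (2.61) = 2.17 - 7.83 = -5.66%, i.e. -5.66% to 2 d.p.

-5.66%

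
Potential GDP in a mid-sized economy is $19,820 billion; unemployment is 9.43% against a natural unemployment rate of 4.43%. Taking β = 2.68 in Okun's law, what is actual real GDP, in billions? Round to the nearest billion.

Unemployment gap = 9.43 - 4.43 = 5 points, so the output gap is -2.68 × 5 = -13.4%.
Actual GDP = 19820 × (1 - 13.4/100) = 19820 × 0.866 ≈ 17164 billion.

$17,164 billion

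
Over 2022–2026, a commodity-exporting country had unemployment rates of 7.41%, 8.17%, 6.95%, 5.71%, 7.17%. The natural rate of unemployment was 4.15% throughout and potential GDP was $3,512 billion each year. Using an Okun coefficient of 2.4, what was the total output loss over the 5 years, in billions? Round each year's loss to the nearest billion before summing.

$1,236 billion

Year 2022: gap = -2.4 × (7.41 - 4.15) = -7.824%, loss ≈ 3512 × 7.824/100 ≈ 275.
Year 2023: gap = -2.4 × (8.17 - 4.15) = -9.648%, loss ≈ 3512 × 9.648/100 ≈ 339.
Year 2024: gap = -2.4 × (6.95 - 4.15) = -6.72%, loss ≈ 3512 × 6.72/100 ≈ 236.
Year 2025: gap = -2.4 × (5.71 - 4.15) = -3.744%, loss ≈ 3512 × 3.744/100 ≈ 131.
Year 2026: gap = -2.4 × (7.17 - 4.15) = -7.248%, loss ≈ 3512 × 7.248/100 ≈ 255.
Total lost output = 275 + 339 + 236 + 131 + 255 = 1236 billion.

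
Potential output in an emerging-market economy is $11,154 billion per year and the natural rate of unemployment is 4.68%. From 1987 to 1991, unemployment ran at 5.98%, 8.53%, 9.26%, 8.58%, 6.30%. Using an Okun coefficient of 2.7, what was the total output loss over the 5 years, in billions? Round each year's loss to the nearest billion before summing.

$4,593 billion

Year 1987: gap = -2.7 × (5.98 - 4.68) = -3.51%, loss ≈ 11154 × 3.51/100 ≈ 392.
Year 1988: gap = -2.7 × (8.53 - 4.68) = -10.395%, loss ≈ 11154 × 10.395/100 ≈ 1159.
Year 1989: gap = -2.7 × (9.26 - 4.68) = -12.366%, loss ≈ 11154 × 12.366/100 ≈ 1379.
Year 1990: gap = -2.7 × (8.58 - 4.68) = -10.53%, loss ≈ 11154 × 10.53/100 ≈ 1175.
Year 1991: gap = -2.7 × (6.3 - 4.68) = -4.374%, loss ≈ 11154 × 4.374/100 ≈ 488.
Total lost output = 392 + 1159 + 1379 + 1175 + 488 = 4593 billion.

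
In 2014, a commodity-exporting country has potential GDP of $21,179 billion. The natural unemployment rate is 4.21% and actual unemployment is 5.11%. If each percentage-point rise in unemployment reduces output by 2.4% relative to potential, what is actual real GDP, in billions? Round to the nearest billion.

$20,722 billion

Unemployment gap = 5.11 - 4.21 = 0.9 points, so the output gap is -2.4 × 0.9 = -2.16%.
Actual GDP = 21179 × (1 - 2.16/100) = 21179 × 0.9784 ≈ 20722 billion.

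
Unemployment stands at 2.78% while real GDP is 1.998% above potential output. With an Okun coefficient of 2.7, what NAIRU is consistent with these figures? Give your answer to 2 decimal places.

From Okun's law, u - u* = -(output gap)/β = -(1.998)/2.7 = -0.74 points.
So u* = 2.78 + 0.74 = 3.52%.

3.52%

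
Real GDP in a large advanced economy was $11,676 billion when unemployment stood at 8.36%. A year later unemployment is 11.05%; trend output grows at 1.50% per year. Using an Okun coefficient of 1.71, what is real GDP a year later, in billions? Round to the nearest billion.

Δu = 11.05 - 8.36 = 2.69 points.
Okun's law (growth form): g_Y = g_Y* - β × Δu = 1.50 - 1.71 × (2.69) = 1.5 - 4.5999 = -3.0999%.
Real GDP in the next year = 11676 × (1 - 3.0999/100) = 11676 × 0.969001 ≈ 11314 billion.

$11,314 billion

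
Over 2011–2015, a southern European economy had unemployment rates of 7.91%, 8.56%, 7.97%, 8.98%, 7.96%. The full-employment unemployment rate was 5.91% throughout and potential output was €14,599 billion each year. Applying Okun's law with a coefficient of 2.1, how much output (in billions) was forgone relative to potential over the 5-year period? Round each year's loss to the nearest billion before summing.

€3,626 billion

Year 2011: gap = -2.1 × (7.91 - 5.91) = -4.2%, loss ≈ 14599 × 4.2/100 ≈ 613.
Year 2012: gap = -2.1 × (8.56 - 5.91) = -5.565%, loss ≈ 14599 × 5.565/100 ≈ 812.
Year 2013: gap = -2.1 × (7.97 - 5.91) = -4.326%, loss ≈ 14599 × 4.326/100 ≈ 632.
Year 2014: gap = -2.1 × (8.98 - 5.91) = -6.447%, loss ≈ 14599 × 6.447/100 ≈ 941.
Year 2015: gap = -2.1 × (7.96 - 5.91) = -4.305%, loss ≈ 14599 × 4.305/100 ≈ 628.
Total lost output = 613 + 812 + 632 + 941 + 628 = 3626 billion.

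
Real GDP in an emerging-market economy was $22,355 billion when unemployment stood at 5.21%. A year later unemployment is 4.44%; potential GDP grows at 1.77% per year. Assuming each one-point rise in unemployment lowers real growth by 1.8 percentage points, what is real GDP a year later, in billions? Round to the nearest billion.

Δu = 4.44 - 5.21 = -0.77 points.
Okun's law (growth form): g_Y = g_Y* - β × Δu = 1.77 - 1.8 × (-0.77) = 1.77 + 1.386 = 3.156%.
Real GDP in the next year = 22355 × (1 + 3.156/100) = 22355 × 1.03156 ≈ 23061 billion.

$23,061 billion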